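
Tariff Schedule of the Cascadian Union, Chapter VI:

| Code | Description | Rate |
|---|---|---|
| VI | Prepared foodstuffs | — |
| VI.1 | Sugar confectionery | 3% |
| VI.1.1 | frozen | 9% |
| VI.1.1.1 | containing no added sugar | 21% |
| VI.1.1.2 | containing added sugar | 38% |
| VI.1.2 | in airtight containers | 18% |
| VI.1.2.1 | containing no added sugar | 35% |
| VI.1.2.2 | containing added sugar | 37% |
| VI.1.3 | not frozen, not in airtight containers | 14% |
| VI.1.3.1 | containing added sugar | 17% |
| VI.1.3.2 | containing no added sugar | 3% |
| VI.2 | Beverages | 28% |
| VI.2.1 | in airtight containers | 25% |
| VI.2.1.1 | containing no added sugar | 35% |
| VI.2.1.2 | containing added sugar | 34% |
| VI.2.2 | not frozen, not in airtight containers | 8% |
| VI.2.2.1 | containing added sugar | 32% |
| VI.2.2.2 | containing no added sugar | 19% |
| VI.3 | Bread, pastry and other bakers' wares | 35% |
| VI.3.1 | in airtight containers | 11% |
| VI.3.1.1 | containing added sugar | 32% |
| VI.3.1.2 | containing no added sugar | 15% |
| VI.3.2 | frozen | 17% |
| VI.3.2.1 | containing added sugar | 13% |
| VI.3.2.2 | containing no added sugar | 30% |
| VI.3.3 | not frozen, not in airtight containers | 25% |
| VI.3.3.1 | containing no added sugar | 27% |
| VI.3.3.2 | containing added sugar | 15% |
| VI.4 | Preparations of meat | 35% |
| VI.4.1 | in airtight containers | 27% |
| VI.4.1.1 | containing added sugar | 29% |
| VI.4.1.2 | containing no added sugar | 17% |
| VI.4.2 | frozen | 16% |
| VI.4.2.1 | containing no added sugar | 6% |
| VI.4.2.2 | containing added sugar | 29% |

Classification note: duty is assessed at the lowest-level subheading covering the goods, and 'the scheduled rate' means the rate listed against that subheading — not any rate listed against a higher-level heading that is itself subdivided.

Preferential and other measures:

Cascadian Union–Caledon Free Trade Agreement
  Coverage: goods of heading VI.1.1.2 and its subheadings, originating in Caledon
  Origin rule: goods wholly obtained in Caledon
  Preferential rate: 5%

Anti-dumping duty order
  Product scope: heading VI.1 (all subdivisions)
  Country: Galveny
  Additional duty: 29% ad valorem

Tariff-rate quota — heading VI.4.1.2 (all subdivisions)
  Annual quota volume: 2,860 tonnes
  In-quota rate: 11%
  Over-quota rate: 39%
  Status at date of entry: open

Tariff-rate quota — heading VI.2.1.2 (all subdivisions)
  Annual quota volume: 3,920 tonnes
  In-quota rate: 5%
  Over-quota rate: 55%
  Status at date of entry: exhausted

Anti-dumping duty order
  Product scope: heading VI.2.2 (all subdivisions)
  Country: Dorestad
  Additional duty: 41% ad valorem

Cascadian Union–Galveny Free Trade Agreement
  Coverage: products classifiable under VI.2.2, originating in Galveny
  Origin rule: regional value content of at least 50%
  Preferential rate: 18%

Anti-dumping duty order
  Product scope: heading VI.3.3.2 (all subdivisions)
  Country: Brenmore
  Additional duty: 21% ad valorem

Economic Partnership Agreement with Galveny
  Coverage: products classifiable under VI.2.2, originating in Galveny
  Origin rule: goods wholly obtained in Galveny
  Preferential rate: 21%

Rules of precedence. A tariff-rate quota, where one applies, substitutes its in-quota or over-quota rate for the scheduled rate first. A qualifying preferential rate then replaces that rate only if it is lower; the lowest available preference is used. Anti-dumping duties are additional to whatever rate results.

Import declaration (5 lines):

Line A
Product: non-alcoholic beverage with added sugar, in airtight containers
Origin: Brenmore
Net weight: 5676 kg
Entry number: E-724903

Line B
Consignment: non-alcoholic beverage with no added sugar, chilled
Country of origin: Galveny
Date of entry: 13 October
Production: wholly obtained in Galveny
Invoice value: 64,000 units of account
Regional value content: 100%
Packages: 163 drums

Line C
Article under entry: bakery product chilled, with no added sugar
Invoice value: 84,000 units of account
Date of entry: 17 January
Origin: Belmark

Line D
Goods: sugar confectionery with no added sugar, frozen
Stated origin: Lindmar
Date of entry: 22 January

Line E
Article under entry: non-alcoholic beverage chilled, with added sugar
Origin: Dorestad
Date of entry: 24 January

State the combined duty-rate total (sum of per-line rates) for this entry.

Line A: non-alcoholic beverage → VI.2; in airtight containers → VI.2.1; with added sugar → VI.2.1.2. Scheduled 34%. quota on VI.2.1.2 exhausted → over-quota 55%. → 55%.
Line B: non-alcoholic beverage → VI.2; chilled → VI.2.2; with no added sugar → VI.2.2.2. Scheduled 19%. Galveny agreement on VI.2.2: RVC ≥ 50% → 18% available; Galveny agreement on VI.2.2: wholly obtained → 21% available; preferential 18%. → 18%.
Line C: bakery product → VI.3; chilled → VI.3.3; with no added sugar → VI.3.3.1. Scheduled 27%. No special measure applies. → 27%.
Line D: sugar confectionery → VI.1; frozen → VI.1.1; with no added sugar → VI.1.1.1. Scheduled 21%. No special measure applies. → 21%.
Line E: non-alcoholic beverage → VI.2; chilled → VI.2.2; with added sugar → VI.2.2.1. Scheduled 32%. anti-dumping (Dorestad, VI.2.2): +41%; total 32% + 41% = 73%. → 73%.
Sum: 55% + 18% + 27% + 21% + 73% = 194%.

194%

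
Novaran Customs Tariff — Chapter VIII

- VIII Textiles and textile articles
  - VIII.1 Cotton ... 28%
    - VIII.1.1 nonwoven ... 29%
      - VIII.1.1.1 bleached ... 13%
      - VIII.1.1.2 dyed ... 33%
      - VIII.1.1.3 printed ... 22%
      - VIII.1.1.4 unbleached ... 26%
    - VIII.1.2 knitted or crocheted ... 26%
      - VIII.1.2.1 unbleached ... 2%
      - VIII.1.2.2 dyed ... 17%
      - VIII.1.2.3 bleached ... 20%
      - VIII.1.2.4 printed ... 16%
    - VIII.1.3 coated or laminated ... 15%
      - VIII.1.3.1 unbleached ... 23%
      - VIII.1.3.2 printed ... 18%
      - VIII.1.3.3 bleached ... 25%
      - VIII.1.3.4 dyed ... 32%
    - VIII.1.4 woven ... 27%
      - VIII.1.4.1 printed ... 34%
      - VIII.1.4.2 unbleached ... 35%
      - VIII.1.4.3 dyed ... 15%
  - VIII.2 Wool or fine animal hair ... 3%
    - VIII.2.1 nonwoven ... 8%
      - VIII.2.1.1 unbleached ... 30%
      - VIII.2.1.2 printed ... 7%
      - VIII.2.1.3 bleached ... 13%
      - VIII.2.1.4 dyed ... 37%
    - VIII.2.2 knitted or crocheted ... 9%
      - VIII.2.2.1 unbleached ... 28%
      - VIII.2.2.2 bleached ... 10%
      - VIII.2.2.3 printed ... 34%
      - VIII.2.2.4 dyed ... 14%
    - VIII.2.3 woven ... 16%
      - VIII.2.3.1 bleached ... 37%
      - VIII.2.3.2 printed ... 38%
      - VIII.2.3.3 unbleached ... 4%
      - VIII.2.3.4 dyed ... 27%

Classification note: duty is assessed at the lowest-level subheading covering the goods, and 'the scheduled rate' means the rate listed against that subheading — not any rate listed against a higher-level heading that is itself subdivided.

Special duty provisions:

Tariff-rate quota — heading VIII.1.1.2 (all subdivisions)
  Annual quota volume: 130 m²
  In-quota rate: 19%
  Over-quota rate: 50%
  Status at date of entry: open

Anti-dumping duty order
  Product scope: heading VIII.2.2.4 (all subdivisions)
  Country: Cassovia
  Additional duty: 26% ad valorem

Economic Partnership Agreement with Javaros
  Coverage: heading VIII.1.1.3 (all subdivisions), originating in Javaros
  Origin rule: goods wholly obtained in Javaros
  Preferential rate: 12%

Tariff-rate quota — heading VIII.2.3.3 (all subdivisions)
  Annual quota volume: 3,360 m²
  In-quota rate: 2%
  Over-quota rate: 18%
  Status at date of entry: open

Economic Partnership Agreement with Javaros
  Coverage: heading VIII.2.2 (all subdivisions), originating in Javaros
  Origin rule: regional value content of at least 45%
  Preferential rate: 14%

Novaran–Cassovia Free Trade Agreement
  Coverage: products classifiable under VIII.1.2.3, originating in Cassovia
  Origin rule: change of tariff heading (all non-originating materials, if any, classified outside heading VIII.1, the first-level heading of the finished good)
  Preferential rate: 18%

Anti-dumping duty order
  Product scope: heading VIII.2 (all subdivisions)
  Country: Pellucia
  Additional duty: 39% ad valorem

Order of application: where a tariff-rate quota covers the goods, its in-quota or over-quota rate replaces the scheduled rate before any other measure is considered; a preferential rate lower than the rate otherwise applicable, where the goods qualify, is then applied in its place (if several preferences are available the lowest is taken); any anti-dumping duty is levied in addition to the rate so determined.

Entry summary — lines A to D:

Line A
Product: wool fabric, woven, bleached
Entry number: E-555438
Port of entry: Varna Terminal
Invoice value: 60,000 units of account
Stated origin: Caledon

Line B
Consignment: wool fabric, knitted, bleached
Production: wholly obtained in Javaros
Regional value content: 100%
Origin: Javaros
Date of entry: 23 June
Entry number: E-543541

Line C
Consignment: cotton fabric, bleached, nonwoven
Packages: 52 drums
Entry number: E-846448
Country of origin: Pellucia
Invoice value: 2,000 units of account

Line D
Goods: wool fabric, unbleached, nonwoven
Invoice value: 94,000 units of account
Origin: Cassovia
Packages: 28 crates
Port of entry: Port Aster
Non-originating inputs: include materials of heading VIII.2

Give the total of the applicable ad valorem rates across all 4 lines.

90%

Line A: wool → VIII.2; woven → VIII.2.3; bleached → VIII.2.3.1. Scheduled 37%. No special measure applies. → 37%.
Line B: wool → VIII.2; knitted → VIII.2.2; bleached → VIII.2.2.2. Scheduled 10%. Javaros agreement on VIII.1.1.3: VIII.2.2.2 not covered; Javaros agreement on VIII.2.2: RVC ≥ 45% → 14% available; preference 14% not lower than 10% → no reduction. → 10%.
Line C: cotton → VIII.1; nonwoven → VIII.1.1; bleached → VIII.1.1.1. Scheduled 13%. No special measure applies. → 13%.
Line D: wool → VIII.2; nonwoven → VIII.2.1; unbleached → VIII.2.1.1. Scheduled 30%. Cassovia agreement on VIII.1.2.3: VIII.2.1.1 not covered. → 30%.
Sum: 37% + 10% + 13% + 30% = 90%.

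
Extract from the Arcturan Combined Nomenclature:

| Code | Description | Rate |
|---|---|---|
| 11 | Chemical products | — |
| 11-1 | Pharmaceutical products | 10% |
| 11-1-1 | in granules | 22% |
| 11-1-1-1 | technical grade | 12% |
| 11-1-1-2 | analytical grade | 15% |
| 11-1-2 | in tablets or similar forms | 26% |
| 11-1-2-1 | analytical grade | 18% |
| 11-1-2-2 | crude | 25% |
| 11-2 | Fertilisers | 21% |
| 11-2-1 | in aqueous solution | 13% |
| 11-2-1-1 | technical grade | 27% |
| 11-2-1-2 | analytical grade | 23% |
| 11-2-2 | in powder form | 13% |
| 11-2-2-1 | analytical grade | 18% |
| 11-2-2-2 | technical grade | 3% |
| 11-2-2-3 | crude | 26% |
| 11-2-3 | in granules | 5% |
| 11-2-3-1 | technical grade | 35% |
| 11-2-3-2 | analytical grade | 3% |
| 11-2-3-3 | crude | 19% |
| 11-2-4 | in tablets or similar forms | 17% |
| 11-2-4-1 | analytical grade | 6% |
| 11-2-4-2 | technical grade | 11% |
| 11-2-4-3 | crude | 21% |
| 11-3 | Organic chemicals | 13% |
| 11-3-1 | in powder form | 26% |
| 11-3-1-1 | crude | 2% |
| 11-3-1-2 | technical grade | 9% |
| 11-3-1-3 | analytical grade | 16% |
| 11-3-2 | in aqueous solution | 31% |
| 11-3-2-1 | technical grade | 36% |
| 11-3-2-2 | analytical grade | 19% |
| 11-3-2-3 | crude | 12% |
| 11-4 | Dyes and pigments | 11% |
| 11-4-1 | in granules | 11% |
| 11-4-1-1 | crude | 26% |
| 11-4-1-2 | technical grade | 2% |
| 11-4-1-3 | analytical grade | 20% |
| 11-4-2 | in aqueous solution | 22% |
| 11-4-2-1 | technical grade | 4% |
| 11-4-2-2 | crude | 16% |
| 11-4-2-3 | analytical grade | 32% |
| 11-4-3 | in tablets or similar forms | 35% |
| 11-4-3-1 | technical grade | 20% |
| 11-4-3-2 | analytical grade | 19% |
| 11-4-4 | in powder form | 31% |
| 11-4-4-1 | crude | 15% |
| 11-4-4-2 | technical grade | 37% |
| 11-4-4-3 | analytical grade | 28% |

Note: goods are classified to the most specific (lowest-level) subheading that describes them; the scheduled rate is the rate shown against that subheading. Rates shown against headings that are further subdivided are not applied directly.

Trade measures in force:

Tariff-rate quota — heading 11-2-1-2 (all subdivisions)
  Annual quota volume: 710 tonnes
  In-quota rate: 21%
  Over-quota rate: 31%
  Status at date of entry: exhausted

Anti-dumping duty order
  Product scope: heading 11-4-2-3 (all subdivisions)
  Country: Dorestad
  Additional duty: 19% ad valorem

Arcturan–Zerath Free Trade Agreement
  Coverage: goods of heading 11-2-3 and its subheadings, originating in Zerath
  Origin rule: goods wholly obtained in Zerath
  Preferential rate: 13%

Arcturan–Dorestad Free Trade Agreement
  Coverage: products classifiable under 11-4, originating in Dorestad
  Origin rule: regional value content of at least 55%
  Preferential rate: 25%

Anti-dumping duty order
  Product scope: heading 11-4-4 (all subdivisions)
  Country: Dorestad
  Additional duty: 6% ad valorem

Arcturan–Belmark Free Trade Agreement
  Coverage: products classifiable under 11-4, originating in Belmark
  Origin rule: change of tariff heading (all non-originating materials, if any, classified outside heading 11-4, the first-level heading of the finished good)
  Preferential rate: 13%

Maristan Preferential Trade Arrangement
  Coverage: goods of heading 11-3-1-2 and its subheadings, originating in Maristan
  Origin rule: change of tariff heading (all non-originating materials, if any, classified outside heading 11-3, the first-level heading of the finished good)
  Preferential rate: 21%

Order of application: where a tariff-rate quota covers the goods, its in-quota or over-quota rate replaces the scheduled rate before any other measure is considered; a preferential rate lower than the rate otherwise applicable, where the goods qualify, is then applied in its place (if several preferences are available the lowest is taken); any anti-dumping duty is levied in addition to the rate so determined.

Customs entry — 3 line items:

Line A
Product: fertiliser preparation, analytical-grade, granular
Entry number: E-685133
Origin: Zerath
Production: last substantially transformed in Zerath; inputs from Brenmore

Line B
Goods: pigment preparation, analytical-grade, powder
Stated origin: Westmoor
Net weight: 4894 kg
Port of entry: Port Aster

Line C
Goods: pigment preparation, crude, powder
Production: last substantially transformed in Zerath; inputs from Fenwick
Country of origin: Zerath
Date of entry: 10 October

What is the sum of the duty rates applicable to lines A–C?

46%

Line A: fertiliser → 11-2; granular → 11-2-3; analytical-grade → 11-2-3-2. Scheduled 3%. Zerath agreement on 11-2-3: not wholly obtained. → 3%.
Line B: pigment → 11-4; powder → 11-4-4; analytical-grade → 11-4-4-3. Scheduled 28%. No special measure applies. → 28%.
Line C: pigment → 11-4; powder → 11-4-4; crude → 11-4-4-1. Scheduled 15%. Zerath agreement on 11-2-3: 11-4-4-1 not covered. → 15%.
Sum: 3% + 28% + 15% = 46%.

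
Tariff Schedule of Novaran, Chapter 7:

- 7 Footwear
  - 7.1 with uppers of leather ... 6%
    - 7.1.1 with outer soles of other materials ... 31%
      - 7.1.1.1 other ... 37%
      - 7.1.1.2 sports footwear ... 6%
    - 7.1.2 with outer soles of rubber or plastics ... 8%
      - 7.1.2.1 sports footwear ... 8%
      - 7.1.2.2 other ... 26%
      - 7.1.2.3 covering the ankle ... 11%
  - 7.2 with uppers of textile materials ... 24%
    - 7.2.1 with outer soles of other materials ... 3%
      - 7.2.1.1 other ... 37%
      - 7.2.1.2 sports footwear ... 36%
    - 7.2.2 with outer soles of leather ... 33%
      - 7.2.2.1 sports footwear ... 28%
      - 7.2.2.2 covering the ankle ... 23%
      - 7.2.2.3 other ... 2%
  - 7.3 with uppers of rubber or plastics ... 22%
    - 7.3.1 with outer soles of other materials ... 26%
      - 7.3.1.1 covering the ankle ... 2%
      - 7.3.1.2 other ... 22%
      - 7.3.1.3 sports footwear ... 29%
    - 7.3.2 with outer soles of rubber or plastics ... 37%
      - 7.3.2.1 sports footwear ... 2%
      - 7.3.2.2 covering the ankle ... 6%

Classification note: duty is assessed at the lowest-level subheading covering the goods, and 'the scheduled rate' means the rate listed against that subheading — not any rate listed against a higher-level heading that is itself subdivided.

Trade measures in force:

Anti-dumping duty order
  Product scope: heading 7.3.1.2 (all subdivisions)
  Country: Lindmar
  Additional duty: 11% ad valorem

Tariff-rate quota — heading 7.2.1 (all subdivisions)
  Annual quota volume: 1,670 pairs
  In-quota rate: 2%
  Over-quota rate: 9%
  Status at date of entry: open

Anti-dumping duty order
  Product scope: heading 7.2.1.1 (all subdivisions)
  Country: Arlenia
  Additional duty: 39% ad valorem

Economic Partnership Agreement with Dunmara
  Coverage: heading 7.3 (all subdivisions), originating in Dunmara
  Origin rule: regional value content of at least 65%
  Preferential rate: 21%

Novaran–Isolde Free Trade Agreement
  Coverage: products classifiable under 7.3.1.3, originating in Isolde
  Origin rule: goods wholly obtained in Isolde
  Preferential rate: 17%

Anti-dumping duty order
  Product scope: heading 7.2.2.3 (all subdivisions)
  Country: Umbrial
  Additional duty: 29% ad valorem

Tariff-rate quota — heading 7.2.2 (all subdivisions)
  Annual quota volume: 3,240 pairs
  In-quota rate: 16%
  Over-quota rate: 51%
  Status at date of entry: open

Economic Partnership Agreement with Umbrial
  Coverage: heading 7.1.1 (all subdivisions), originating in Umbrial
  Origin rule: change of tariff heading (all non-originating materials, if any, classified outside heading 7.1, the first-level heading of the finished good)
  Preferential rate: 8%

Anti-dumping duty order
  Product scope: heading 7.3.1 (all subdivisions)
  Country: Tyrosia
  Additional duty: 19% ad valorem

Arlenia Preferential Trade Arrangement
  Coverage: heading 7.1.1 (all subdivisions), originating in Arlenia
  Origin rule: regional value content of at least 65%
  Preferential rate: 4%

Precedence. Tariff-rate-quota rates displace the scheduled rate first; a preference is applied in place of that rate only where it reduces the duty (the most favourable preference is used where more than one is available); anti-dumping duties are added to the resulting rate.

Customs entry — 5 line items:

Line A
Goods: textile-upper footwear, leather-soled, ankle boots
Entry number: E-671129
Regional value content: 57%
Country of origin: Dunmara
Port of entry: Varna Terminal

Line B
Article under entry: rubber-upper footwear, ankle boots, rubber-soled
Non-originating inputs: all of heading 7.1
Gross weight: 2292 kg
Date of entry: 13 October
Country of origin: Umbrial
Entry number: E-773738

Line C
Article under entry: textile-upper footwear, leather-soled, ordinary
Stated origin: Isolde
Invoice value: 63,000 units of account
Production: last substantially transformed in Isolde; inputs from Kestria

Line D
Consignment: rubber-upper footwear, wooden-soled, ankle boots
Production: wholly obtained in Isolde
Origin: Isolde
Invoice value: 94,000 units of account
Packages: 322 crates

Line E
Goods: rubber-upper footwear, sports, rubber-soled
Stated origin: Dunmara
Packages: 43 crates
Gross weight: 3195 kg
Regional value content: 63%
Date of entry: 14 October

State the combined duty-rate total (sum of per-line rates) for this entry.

42%

Line A: textile-upper → 7.2; leather-soled → 7.2.2; ankle boots → 7.2.2.2. Scheduled 23%. quota on 7.2.2 open → in-quota 16%; Dunmara agreement on 7.3: 7.2.2.2 not covered. → 16%.
Line B: rubber-upper → 7.3; rubber-soled → 7.3.2; ankle boots → 7.3.2.2. Scheduled 6%. Umbrial agreement on 7.1.1: 7.3.2.2 not covered. → 6%.
Line C: textile-upper → 7.2; leather-soled → 7.2.2; ordinary → 7.2.2.3. Scheduled 2%. quota on 7.2.2 open → in-quota 16%; Isolde agreement on 7.3.1.3: 7.2.2.3 not covered. → 16%.
Line D: rubber-upper → 7.3; wooden-soled → 7.3.1; ankle boots → 7.3.1.1. Scheduled 2%. Isolde agreement on 7.3.1.3: 7.3.1.1 not covered. → 2%.
Line E: rubber-upper → 7.3; rubber-soled → 7.3.2; sports → 7.3.2.1. Scheduled 2%. Dunmara agreement on 7.3: RVC < 65%. → 2%.
Sum: 16% + 6% + 16% + 2% + 2% = 42%.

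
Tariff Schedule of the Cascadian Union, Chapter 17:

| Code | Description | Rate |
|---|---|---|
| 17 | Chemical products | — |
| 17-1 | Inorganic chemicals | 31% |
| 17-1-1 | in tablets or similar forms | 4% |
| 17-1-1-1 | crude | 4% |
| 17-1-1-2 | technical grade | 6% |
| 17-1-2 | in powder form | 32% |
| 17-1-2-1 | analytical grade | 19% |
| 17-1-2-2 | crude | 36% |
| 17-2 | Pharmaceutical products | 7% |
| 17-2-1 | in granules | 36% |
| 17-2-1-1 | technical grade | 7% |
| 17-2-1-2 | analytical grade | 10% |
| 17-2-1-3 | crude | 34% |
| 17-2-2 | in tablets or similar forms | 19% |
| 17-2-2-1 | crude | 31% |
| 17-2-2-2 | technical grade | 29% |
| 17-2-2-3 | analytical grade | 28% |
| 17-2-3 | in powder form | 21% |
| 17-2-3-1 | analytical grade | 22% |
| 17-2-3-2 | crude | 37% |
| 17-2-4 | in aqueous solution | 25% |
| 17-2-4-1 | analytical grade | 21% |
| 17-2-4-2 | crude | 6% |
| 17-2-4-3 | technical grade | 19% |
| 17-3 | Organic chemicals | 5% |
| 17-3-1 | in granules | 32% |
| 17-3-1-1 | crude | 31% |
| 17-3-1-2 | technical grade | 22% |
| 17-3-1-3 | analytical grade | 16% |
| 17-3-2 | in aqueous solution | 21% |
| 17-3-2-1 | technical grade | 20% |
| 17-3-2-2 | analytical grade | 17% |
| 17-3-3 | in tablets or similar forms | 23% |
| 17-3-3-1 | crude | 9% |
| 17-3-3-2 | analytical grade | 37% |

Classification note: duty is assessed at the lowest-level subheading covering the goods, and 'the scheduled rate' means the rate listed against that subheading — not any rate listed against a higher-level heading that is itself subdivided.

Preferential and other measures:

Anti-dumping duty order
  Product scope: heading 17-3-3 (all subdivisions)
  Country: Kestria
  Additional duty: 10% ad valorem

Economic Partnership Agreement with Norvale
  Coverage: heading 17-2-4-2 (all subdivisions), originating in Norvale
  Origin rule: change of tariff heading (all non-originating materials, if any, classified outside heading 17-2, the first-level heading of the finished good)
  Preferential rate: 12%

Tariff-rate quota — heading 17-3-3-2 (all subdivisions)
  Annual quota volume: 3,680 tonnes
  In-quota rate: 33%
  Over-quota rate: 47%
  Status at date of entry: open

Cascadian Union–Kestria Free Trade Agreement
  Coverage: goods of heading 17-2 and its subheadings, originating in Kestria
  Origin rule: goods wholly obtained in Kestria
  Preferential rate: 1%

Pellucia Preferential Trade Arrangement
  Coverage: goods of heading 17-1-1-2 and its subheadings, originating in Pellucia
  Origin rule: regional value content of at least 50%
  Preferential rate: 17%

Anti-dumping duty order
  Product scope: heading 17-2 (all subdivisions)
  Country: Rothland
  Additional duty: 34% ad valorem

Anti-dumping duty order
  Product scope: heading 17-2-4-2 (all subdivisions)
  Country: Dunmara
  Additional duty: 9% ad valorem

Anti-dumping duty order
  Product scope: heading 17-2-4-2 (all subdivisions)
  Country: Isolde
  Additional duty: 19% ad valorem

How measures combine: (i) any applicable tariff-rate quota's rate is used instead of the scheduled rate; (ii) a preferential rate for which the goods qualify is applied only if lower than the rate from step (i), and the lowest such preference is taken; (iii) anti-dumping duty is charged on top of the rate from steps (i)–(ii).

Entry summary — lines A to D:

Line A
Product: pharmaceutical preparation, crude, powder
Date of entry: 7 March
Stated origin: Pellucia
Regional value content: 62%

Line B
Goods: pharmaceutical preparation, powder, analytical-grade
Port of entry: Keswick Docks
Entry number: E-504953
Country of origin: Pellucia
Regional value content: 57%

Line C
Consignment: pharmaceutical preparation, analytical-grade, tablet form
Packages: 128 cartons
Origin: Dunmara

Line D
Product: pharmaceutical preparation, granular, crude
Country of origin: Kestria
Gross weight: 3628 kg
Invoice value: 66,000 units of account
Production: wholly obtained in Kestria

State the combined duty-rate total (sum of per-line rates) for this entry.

Line A: pharmaceutical → 17-2; powder → 17-2-3; crude → 17-2-3-2. Scheduled 37%. Pellucia agreement on 17-1-1-2: 17-2-3-2 not covered. → 37%.
Line B: pharmaceutical → 17-2; powder → 17-2-3; analytical-grade → 17-2-3-1. Scheduled 22%. Pellucia agreement on 17-1-1-2: 17-2-3-1 not covered. → 22%.
Line C: pharmaceutical → 17-2; tablet form → 17-2-2; analytical-grade → 17-2-2-3. Scheduled 28%. No special measure applies. → 28%.
Line D: pharmaceutical → 17-2; granular → 17-2-1; crude → 17-2-1-3. Scheduled 34%. Kestria agreement on 17-2: wholly obtained → 1% available; preferential 1%. → 1%.
Sum: 37% + 22% + 28% + 1% = 88%.

88%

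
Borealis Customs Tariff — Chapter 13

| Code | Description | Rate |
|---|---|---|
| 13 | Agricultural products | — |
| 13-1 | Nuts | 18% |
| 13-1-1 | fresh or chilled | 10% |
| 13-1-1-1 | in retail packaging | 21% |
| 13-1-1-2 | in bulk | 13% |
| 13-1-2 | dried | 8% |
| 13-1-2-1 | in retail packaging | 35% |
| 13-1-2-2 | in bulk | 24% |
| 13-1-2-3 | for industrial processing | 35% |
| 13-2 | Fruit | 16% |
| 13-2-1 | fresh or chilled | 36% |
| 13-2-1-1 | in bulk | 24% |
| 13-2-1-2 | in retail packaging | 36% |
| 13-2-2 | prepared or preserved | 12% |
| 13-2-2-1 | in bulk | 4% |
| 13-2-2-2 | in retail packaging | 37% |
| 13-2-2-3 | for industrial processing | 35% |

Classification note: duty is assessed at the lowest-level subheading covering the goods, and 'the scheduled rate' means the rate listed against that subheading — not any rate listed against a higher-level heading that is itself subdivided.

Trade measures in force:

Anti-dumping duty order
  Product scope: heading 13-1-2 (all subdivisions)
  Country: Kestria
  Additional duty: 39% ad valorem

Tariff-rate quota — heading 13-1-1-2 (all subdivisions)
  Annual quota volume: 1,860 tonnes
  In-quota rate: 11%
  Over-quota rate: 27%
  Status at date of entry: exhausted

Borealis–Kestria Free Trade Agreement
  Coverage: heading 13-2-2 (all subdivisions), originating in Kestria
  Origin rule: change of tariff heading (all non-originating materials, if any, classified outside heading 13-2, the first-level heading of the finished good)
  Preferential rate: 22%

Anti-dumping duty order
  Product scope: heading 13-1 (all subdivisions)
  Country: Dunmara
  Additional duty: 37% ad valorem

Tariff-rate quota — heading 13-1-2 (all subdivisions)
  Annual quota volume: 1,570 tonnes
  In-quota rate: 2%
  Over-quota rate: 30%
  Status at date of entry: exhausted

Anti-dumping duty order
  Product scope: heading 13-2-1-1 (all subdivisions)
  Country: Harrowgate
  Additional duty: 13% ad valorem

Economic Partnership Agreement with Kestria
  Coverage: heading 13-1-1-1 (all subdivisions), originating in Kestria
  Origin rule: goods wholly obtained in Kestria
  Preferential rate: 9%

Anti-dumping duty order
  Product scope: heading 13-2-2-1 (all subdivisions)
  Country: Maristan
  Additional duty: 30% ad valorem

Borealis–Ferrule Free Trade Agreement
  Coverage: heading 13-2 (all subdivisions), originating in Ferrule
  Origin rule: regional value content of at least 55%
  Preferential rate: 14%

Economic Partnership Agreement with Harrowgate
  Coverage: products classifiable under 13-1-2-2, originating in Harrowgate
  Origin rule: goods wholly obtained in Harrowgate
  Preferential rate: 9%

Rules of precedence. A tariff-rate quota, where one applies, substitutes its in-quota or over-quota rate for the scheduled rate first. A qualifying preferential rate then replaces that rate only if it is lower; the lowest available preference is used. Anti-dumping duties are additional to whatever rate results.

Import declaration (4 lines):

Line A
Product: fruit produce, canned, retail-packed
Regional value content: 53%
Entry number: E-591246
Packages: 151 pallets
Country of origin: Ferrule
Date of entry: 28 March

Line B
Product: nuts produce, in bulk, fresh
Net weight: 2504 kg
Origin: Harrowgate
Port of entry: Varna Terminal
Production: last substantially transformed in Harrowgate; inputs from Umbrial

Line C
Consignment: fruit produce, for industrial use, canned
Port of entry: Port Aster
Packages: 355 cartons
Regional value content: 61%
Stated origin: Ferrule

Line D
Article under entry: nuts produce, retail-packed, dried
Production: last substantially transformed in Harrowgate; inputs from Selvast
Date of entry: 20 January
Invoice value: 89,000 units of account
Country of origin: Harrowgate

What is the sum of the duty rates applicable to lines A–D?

108%

Line A: fruit → 13-2; canned → 13-2-2; retail-packed → 13-2-2-2. Scheduled 37%. Ferrule agreement on 13-2: RVC < 55%. → 37%.
Line B: nuts → 13-1; fresh → 13-1-1; in bulk → 13-1-1-2. Scheduled 13%. quota on 13-1-1-2 exhausted → over-quota 27%; Harrowgate agreement on 13-1-2-2: 13-1-1-2 not covered. → 27%.
Line C: fruit → 13-2; canned → 13-2-2; for industrial use → 13-2-2-3. Scheduled 35%. Ferrule agreement on 13-2: RVC ≥ 55% → 14% available; preferential 14%. → 14%.
Line D: nuts → 13-1; dried → 13-1-2; retail-packed → 13-1-2-1. Scheduled 35%. quota on 13-1-2 exhausted → over-quota 30%; Harrowgate agreement on 13-1-2-2: 13-1-2-1 not covered. → 30%.
Sum: 37% + 27% + 14% + 30% = 108%.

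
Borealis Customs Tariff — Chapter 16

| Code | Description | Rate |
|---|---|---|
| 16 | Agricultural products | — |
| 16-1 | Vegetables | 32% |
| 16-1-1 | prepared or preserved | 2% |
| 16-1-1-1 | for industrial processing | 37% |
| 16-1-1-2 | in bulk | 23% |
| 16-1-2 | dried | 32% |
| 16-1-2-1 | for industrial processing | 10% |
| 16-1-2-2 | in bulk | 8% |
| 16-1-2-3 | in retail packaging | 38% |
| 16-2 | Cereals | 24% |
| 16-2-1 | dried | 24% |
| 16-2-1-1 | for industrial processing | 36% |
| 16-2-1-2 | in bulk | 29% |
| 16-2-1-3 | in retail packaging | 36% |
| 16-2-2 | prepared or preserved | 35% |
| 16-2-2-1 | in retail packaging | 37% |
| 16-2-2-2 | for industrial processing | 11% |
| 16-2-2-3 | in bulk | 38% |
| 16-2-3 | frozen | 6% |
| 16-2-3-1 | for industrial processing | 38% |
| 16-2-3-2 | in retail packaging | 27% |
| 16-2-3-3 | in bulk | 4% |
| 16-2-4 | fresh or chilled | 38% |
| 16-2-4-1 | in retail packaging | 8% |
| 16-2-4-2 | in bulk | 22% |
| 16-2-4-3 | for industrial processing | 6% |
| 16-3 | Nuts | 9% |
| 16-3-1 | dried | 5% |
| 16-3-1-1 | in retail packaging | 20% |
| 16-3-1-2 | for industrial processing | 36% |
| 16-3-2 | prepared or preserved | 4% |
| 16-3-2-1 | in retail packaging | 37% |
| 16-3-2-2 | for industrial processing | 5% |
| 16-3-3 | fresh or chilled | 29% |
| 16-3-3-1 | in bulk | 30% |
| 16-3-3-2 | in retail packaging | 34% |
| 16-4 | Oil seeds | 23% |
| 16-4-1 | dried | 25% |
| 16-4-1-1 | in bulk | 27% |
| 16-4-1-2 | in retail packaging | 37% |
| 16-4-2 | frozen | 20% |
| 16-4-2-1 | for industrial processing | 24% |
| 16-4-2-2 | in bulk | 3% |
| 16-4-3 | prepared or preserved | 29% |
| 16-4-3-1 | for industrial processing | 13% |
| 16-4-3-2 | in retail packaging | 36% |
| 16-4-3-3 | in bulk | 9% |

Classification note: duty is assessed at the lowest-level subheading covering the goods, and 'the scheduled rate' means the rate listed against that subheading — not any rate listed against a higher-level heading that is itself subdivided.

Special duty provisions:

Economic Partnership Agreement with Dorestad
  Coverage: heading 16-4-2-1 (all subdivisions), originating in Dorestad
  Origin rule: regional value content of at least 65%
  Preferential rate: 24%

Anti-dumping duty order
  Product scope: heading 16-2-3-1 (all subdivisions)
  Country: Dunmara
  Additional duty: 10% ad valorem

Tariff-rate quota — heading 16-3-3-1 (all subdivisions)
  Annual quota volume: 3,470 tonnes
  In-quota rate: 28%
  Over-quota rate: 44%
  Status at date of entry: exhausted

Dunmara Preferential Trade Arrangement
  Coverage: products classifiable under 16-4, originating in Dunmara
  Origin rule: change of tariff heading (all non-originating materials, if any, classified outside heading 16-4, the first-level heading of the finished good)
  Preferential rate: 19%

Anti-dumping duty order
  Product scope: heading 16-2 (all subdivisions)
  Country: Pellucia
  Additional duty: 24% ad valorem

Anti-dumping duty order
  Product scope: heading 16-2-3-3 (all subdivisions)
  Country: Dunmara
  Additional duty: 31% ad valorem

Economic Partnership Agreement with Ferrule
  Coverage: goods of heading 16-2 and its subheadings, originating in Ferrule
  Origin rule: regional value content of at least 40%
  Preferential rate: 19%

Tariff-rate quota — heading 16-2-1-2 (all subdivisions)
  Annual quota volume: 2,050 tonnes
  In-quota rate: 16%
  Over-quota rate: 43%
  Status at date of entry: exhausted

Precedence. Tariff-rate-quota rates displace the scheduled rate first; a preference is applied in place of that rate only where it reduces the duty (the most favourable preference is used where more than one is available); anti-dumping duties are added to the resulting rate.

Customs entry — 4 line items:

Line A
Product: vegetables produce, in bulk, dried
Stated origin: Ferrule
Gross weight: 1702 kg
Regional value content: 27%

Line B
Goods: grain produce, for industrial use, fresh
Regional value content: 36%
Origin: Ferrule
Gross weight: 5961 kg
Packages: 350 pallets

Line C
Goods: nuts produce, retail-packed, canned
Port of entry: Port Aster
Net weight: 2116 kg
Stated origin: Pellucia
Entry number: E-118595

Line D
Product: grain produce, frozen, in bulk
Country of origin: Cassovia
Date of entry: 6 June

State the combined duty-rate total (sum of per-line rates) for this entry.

Line A: vegetables → 16-1; dried → 16-1-2; in bulk → 16-1-2-2. Scheduled 8%. Ferrule agreement on 16-2: 16-1-2-2 not covered. → 8%.
Line B: grain → 16-2; fresh → 16-2-4; for industrial use → 16-2-4-3. Scheduled 6%. Ferrule agreement on 16-2: RVC < 40%. → 6%.
Line C: nuts → 16-3; canned → 16-3-2; retail-packed → 16-3-2-1. Scheduled 37%. No special measure applies. → 37%.
Line D: grain → 16-2; frozen → 16-2-3; in bulk → 16-2-3-3. Scheduled 4%. No special measure applies. → 4%.
Sum: 8% + 6% + 37% + 4% = 55%.

55%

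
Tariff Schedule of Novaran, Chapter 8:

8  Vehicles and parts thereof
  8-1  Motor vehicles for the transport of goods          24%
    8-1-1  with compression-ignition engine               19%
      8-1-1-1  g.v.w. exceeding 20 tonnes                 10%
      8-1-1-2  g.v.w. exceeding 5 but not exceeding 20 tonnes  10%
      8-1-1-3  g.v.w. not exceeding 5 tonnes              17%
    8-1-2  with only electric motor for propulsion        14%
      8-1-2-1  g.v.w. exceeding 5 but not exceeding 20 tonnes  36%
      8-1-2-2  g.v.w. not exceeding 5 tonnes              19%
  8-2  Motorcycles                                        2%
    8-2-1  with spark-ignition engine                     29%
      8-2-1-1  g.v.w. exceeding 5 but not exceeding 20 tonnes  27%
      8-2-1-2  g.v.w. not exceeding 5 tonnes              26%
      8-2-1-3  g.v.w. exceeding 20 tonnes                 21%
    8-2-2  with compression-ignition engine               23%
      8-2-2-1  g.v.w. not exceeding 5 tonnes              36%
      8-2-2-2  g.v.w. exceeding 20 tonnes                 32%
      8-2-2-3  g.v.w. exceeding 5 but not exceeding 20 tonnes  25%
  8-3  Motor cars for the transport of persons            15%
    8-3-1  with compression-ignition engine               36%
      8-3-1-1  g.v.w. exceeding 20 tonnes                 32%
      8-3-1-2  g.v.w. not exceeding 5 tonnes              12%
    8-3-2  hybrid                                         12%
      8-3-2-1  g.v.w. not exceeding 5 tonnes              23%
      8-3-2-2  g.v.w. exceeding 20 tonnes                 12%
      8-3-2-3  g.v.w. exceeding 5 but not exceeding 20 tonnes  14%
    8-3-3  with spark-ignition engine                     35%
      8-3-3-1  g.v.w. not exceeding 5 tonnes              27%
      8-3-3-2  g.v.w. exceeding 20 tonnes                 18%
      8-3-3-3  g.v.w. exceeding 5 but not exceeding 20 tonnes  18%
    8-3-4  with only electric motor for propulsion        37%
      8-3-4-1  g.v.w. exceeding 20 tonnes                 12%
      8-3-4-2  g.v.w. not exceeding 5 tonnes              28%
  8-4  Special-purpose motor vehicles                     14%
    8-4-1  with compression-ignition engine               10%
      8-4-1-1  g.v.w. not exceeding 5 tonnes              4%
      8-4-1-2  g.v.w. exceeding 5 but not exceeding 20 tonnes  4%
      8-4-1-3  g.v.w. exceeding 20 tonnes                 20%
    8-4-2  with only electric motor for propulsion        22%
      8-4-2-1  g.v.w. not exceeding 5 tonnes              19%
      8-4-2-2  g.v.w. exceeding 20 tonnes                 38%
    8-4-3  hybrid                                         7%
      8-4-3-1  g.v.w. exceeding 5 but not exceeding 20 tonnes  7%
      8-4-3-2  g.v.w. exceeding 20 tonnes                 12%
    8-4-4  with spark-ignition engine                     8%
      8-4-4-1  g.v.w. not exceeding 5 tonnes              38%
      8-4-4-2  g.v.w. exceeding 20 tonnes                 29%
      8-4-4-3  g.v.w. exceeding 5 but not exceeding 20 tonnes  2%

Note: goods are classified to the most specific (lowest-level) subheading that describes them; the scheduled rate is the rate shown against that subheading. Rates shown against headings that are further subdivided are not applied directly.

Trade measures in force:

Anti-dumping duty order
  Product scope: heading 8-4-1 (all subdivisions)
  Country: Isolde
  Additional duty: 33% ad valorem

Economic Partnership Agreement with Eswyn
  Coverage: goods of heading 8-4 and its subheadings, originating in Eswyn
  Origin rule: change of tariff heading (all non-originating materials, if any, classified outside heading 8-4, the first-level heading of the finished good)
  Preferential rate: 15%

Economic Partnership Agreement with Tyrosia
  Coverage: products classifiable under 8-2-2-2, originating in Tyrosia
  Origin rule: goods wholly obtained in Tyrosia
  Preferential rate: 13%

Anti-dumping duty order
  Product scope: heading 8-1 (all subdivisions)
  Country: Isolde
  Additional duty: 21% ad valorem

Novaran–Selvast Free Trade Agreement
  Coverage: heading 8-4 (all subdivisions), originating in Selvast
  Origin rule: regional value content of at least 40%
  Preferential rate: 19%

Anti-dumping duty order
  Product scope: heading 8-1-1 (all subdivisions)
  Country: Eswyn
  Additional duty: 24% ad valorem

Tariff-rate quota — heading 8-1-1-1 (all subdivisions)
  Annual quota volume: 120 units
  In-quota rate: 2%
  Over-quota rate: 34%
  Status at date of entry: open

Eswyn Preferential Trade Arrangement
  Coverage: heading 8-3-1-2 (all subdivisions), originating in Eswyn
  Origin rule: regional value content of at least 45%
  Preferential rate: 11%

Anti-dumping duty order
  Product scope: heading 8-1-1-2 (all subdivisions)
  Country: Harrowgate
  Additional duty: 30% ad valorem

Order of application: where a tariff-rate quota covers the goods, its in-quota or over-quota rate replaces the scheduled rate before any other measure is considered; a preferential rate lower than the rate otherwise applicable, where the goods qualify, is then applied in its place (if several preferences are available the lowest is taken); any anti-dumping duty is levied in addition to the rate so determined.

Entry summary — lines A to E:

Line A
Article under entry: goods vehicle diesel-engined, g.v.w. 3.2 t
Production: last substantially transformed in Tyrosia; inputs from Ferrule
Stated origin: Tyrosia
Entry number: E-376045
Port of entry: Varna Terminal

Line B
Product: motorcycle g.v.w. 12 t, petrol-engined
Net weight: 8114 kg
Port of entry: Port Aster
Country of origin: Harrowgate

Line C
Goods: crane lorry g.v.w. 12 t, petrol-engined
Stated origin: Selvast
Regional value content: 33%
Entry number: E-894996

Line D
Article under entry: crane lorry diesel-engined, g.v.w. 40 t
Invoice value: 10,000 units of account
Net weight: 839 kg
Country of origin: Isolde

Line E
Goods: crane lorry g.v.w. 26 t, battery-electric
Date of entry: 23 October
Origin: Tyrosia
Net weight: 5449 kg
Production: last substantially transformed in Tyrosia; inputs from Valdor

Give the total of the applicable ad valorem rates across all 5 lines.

137%

Line A: goods vehicle → 8-1; diesel-engined → 8-1-1; g.v.w. 3.2 t → 8-1-1-3. Scheduled 17%. Tyrosia agreement on 8-2-2-2: 8-1-1-3 not covered. → 17%.
Line B: motorcycle → 8-2; petrol-engined → 8-2-1; g.v.w. 12 t → 8-2-1-1. Scheduled 27%. No special measure applies. → 27%.
Line C: crane lorry → 8-4; petrol-engined → 8-4-4; g.v.w. 12 t → 8-4-4-3. Scheduled 2%. Selvast agreement on 8-4: RVC < 40%. → 2%.
Line D: crane lorry → 8-4; diesel-engined → 8-4-1; g.v.w. 40 t → 8-4-1-3. Scheduled 20%. anti-dumping (Isolde, 8-4-1): +33%; total 20% + 33% = 53%. → 53%.
Line E: crane lorry → 8-4; battery-electric → 8-4-2; g.v.w. 26 t → 8-4-2-2. Scheduled 38%. Tyrosia agreement on 8-2-2-2: 8-4-2-2 not covered. → 38%.
Sum: 17% + 27% + 2% + 53% + 38% = 137%.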